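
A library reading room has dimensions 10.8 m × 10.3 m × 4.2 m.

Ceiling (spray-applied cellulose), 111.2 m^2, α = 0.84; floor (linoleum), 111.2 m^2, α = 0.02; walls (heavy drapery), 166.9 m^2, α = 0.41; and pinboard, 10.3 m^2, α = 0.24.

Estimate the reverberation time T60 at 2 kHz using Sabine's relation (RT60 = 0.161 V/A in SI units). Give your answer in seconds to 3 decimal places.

Equivalent absorption area: A = 111.2*0.84 + 111.2*0.02 + 166.9*0.41 + 10.3*0.24 = 166.533 m^2.
V = 10.8·10.3·4.2 = 467.208 m³.
Sabine: RT60 = 0.161 × 467.208 / 166.533 = 0.452 s.

0.452 seconds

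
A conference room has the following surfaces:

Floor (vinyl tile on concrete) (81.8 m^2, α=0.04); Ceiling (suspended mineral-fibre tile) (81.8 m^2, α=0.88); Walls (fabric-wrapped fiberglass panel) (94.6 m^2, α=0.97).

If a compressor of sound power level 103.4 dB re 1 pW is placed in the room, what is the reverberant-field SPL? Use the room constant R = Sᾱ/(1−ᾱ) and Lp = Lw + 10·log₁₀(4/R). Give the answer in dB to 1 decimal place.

Σ(Sᵢαᵢ) = 81.8×0.04 + 81.8×0.88 + 94.6×0.97 = 167.018; total area S = 258.2 m^2.
ᾱ = 0.6469, so room constant R = A/(1−ᾱ) = 473.005 m^2.
Lp = Lw + 10 log₁₀(4/R) = 103.4 -20.73 = 82.7 dB.

82.7 dB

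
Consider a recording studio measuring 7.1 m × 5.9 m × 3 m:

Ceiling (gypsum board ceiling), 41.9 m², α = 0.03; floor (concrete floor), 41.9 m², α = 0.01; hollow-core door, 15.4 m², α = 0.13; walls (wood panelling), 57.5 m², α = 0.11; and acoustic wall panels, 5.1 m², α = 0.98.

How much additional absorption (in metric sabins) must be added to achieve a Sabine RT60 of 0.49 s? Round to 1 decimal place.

Total absorption A₁ = 41.9×0.03 + 41.9×0.01 + 15.4×0.13 + 57.5×0.11 + 5.1×0.98
  = 1.257 + 0.419 + 2.002 + 6.325 + 4.998 = 15.001 m² sabins.
V = 125.67 m³. Required absorption A₂ = 0.161 × 125.67 / 0.49 = 41.292 sabins.
Additional absorption ΔA = 41.292 − 15.001 = 26.3 sabins.

26.3 sabins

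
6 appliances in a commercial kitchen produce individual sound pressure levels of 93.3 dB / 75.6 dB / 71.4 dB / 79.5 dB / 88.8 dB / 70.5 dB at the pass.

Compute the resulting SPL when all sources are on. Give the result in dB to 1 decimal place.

94.8 dB

Converting to relative power and adding: 10^(93.3/10) + 10^(75.6/10) + 10^(71.4/10) + 10^(79.5/10) + 10^(88.8/10) + 10^(70.5/10) = 3.047e+09.
Combined level = 10 log₁₀(3.047e+09) = 94.8 dB.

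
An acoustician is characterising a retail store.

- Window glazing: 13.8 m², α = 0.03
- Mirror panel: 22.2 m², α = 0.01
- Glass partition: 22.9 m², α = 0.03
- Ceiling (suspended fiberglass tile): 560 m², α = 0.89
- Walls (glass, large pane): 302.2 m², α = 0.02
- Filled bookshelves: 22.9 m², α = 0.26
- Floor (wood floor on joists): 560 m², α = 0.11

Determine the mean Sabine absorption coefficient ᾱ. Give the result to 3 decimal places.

0.381

Total surface area S = 1504.0 m².
Σ(Sᵢαᵢ) = 13.8*0.03 + 22.2*0.01 + 22.9*0.03 + 560*0.89 + 302.2*0.02 + 22.9*0.26 + 560*0.11 = 573.321.
ᾱ = 573.321 / 1504.0 = 0.381.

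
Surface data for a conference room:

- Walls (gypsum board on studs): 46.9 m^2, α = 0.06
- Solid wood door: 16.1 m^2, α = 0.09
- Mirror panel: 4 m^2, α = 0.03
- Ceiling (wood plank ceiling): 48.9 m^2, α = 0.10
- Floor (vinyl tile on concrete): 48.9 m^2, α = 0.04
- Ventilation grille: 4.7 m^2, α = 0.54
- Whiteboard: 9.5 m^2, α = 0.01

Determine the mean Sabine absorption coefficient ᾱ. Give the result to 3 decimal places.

S = Σ Sᵢ = 46.9 + 16.1 + 4 + 48.9 + 48.9 + 4.7 + 9.5 = 179.0 m^2.
Weighted sum Σ Sα = 13.862.
ᾱ = A/S = 0.077.

0.077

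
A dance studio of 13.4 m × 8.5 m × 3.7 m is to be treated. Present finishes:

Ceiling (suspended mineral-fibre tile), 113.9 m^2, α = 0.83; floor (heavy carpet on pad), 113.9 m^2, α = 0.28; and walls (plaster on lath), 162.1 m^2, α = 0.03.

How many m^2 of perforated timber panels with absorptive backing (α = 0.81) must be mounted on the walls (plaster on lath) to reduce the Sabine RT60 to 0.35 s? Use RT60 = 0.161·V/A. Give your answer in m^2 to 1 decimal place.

80.2

Total absorption A₁ = 113.9·0.83 + 113.9·0.28 + 162.1·0.03
  = 94.537 + 31.892 + 4.863 = 131.292 m^2 sabins.
Required A₂ = 0.161·421.43/0.35 = 193.858 sabins.
ΔA needed = 193.858 − 131.292 = 62.566 sabins.
Each m^2 of panel replacing the walls (plaster on lath) adds (0.81 − 0.03) = 0.78 sabins.
Area = ΔA/Δα = 62.566/0.78 = 80.2 m^2.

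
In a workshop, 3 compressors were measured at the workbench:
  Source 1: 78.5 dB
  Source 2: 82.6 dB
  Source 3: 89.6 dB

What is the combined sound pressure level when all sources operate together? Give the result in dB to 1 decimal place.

Σ 10^(Lᵢ/10) = 1.165e+09.
Back to dB: 10·log₁₀ Σ = 90.7 dB.

90.7 dB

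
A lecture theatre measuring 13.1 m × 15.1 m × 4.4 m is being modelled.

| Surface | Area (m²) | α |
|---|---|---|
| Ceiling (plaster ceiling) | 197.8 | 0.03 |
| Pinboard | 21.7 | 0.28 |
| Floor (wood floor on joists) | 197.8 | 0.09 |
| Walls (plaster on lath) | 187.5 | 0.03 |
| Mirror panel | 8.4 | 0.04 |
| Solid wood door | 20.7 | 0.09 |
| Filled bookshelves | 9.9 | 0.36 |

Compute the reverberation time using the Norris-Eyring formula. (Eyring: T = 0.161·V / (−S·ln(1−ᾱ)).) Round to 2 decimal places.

S = Σ Sᵢ = 643.8 m².
Absorption A = 197.8×0.03 + 21.7×0.28 + 197.8×0.09 + 187.5×0.03 + 8.4×0.04 + 20.7×0.09 + 9.9×0.36 = 41.200 sabins.
Mean coefficient ᾱ = A/S = 0.0640.
−S·ln(1−ᾱ) = −643.8 × ln(1 − 0.0640) = 42.581.
V = 13.1 × 15.1 × 4.4 = 870.364 m³.
RT60 = 0.161 × 870.364 / 42.581 = 3.29 s.

3.29 sec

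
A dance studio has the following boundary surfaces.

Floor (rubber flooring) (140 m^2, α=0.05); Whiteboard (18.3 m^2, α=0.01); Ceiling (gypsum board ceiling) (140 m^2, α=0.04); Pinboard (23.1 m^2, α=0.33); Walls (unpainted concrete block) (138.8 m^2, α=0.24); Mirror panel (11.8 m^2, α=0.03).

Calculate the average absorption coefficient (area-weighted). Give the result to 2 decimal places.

0.11

S = Σ Sᵢ = 140 + 18.3 + 140 + 23.1 + 138.8 + 11.8 = 472.0 m^2.
A = 140×0.05 + 18.3×0.01 + 140×0.04 + 23.1×0.33 + 138.8×0.24 + 11.8×0.03 = 54.072 sabins.
ᾱ = 54.072 / 472.0 = 0.11.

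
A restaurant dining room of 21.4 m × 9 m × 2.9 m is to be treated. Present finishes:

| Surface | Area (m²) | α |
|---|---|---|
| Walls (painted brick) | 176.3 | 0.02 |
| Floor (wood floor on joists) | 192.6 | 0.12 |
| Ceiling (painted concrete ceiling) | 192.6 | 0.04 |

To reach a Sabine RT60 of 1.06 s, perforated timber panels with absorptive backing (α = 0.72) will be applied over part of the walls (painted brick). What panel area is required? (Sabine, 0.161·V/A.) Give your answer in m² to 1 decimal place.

Equivalent absorption area: A₁ = 176.3·0.02 + 192.6·0.12 + 192.6·0.04 = 34.342 m².
Required A₂ = 0.161·558.54/1.06 = 84.835 sabins.
ΔA needed = 84.835 − 34.342 = 50.493 sabins.
Each m² of panel replacing the walls (painted brick) adds (0.72 − 0.02) = 0.70 sabins.
Panel area = 50.493 / 0.70 = 72.1 m².

72.1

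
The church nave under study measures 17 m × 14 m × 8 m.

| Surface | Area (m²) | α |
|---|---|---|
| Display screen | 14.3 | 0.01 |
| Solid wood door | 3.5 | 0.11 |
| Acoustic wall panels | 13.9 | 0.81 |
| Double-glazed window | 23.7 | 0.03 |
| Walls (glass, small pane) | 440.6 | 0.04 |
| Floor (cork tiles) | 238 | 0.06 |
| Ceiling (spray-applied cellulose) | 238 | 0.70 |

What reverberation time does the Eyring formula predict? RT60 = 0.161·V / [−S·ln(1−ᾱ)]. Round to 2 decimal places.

1.29 s

Total surface area S = 14.3 + 3.5 + 13.9 + 23.7 + 440.6 + 238 + 238 = 972.0 m².
Absorption A = 14.3×0.01 + 3.5×0.11 + 13.9×0.81 + 23.7×0.03 + 440.6×0.04 + 238×0.06 + 238×0.70 = 211.002 sabins.
Mean coefficient ᾱ = A/S = 0.2171.
−S·ln(1−ᾱ) = −972.0 × ln(1 − 0.2171) = 237.897.
V = 17 × 14 × 8 = 1904 m³.
T = 0.161·V/[−S·ln(1−ᾱ)] = 0.161·1904/237.897 = 1.29 s.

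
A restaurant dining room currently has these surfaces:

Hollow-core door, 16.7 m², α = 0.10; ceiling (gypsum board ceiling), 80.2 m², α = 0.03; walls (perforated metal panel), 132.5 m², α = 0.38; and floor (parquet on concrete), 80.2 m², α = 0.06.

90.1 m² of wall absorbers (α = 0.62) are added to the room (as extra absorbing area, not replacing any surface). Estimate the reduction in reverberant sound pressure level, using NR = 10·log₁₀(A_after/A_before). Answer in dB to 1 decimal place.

Total absorption A_before = 16.7*0.10 + 80.2*0.03 + 132.5*0.38 + 80.2*0.06
  = 1.670 + 2.406 + 50.350 + 4.812 = 59.238 m² sabins.
Treatment contributes 90.1·0.62 = 55.862 sabins.
New total A_after = 115.100 sabins.
Reduction = 10 log₁₀(A_after/A_before) = 10 log₁₀(1.9430) = 2.9 dB.

2.9 dB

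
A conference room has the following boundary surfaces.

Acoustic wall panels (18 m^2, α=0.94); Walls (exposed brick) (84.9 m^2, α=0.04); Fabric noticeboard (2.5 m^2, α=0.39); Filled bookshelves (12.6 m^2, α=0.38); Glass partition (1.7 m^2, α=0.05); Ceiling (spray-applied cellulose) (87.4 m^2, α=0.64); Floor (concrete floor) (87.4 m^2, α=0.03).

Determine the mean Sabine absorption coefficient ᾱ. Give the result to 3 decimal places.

0.288

Total surface area S = 294.5 m^2.
Σ(Sᵢαᵢ) = 18*0.94 + 84.9*0.04 + 2.5*0.39 + 12.6*0.38 + 1.7*0.05 + 87.4*0.64 + 87.4*0.03 = 84.722.
ᾱ = 84.722 / 294.5 = 0.288.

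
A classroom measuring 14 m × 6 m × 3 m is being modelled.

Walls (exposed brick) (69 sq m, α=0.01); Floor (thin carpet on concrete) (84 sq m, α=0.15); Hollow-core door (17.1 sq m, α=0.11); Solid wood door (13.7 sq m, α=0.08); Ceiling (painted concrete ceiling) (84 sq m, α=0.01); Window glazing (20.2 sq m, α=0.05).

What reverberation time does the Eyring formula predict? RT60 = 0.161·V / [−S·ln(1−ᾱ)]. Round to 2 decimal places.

2.17 seconds

Total surface area S = 69 + 84 + 17.1 + 13.7 + 84 + 20.2 = 288.0 sq m.
Σ(Sᵢαᵢ) = 69×0.01 + 84×0.15 + 17.1×0.11 + 13.7×0.08 + 84×0.01 + 20.2×0.05 = 18.117.
ᾱ = 18.117 / 288.0 = 0.0629.
Eyring denominator: −S ln(1−ᾱ) = 18.710.
V = 14 × 6 × 3 = 252 m³.
RT60 = 0.161 × 252 / 18.710 = 2.17 s.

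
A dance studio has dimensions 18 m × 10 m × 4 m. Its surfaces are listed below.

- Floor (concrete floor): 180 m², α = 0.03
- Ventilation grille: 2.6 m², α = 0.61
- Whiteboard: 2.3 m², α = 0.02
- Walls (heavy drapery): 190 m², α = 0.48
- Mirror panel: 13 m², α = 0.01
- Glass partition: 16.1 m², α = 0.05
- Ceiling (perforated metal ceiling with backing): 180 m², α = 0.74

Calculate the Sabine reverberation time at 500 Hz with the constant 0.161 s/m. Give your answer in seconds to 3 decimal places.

0.499 seconds

A = Σ Sᵢαᵢ = 180*0.03 + 2.6*0.61 + 2.3*0.02 + 190*0.48 + 13*0.01 + 16.1*0.05 + 180*0.74 = 232.367 sabins.
V = 18·10·4 = 720 m³.
RT60 = 0.161 · V / A = 0.161 × 720 / 232.367 = 0.499 s.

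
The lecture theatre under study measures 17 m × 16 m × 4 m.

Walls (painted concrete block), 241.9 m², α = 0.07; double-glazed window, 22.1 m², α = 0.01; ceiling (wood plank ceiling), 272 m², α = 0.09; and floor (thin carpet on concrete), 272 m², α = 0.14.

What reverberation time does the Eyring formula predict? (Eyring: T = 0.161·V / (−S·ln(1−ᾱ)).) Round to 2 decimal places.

2.09 s

Total surface area S = 241.9 + 22.1 + 272 + 272 = 808.0 m².
Absorption A = 241.9·0.07 + 22.1·0.01 + 272·0.09 + 272·0.14 = 79.714 sabins.
Mean coefficient ᾱ = A/S = 0.0987.
−S·ln(1−ᾱ) = −808.0 × ln(1 − 0.0987) = 83.965.
V = 17 × 16 × 4 = 1088 m³.
RT60 = 0.161 × 1088 / 83.965 = 2.09 s.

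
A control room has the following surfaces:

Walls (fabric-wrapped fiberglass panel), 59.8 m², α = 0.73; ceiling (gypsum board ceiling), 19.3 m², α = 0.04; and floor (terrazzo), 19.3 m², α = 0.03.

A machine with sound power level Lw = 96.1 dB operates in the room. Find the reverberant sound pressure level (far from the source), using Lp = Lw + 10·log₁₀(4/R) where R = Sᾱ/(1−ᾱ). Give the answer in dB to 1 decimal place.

82.9 dB

A = 45.005 sabins; S = 98.4 m².
ᾱ = 45.005/98.4 = 0.4574; R = Sᾱ/(1−ᾱ) = 45.005/(1−0.4574) = 82.943 m².
Lp = Lw + 10 log₁₀(4/R) = 96.1 -13.17 = 82.9 dB.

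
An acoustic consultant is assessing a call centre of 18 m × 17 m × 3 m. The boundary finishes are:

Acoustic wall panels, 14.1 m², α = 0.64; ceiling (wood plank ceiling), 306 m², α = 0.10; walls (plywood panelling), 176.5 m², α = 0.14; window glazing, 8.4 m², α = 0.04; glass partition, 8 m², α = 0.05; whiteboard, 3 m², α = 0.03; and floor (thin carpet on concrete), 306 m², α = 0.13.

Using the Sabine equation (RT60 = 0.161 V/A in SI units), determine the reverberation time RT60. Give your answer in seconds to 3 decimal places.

1.408 s

Total absorption A = 14.1·0.64 + 306·0.10 + 176.5·0.14 + 8.4·0.04 + 8·0.05 + 3·0.03 + 306·0.13
  = 9.024 + 30.600 + 24.710 + 0.336 + 0.400 + 0.090 + 39.780 = 104.940 m² sabins.
Room volume: 918 m³.
T = 0.161 V/A = 0.161·918/104.940 = 1.408 s.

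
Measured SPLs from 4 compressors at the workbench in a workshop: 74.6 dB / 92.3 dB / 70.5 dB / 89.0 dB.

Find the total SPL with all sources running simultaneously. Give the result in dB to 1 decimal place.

94.0 dB

Converting to relative power and adding: 10^(74.6/10) + 10^(92.3/10) + 10^(70.5/10) + 10^(89.0/10) = 2.533e+09.
L_total = 10·log₁₀(2.533e+09) = 94.0 dB.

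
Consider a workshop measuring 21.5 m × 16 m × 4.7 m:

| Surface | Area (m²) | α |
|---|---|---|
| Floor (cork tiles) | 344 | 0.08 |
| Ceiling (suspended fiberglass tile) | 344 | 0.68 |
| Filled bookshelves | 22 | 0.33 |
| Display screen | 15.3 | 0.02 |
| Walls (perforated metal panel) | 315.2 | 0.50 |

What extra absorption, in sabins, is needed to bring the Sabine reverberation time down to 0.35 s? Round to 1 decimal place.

Summing Sᵢαᵢ: 27.520 + 233.920 + 7.260 + 0.306 + 157.600 → A₁ = 426.606 sabins.
For T = 0.35 s, need A₂ = 0.161·V/T = 0.161·1616.8/0.35 = 743.728 sabins.
Shortfall: 743.728 − 426.606 = 317.1 sabins.

317.1 sabins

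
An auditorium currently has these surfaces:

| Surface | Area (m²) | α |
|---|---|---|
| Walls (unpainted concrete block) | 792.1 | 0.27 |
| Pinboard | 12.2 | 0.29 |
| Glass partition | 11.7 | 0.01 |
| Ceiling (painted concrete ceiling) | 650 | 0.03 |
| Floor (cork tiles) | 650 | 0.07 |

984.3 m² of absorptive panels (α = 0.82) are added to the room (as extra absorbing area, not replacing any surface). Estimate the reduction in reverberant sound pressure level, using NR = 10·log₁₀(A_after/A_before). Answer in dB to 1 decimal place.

A_before = Σ Sᵢαᵢ = 792.1×0.27 + 12.2×0.29 + 11.7×0.01 + 650×0.03 + 650×0.07 = 282.522 sabins.
Treatment contributes 984.3·0.82 = 807.126 sabins.
A_after = 282.522 + 807.126 = 1089.648 sabins.
Reduction = 10 log₁₀(A_after/A_before) = 10 log₁₀(3.8569) = 5.9 dB.

5.9 dB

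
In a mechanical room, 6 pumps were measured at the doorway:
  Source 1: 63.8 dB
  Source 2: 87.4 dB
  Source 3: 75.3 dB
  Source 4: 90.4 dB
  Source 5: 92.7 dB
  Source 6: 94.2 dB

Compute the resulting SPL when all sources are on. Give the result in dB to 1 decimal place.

Σ 10^(Lᵢ/10) = 6.175e+09.
Combined level = 10 log₁₀(6.175e+09) = 97.9 dB.

97.9 dB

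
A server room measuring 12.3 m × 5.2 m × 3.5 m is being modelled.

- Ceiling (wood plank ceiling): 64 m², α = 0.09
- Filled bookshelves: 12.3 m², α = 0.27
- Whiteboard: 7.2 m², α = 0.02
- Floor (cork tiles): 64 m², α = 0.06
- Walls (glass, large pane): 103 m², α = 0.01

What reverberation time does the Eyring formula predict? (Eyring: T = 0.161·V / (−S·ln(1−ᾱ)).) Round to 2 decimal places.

Total surface area S = 64 + 12.3 + 7.2 + 64 + 103 = 250.5 m².
Σ(Sᵢαᵢ) = 64·0.09 + 12.3·0.27 + 7.2·0.02 + 64·0.06 + 103·0.01 = 14.095.
ᾱ = 14.095 / 250.5 = 0.0563.
Eyring denominator: −S ln(1−ᾱ) = 14.516.
V = 12.3 × 5.2 × 3.5 = 223.86 m³.
T = 0.161·V/[−S·ln(1−ᾱ)] = 0.161·223.86/14.516 = 2.48 s.

2.48 seconds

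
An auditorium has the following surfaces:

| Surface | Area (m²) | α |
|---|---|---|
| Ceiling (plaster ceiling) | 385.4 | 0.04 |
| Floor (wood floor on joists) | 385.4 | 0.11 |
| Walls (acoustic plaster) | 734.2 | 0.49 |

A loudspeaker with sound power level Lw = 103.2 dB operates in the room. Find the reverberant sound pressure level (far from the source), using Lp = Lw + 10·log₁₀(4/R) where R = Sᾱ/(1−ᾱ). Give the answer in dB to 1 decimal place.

A = 417.568 sabins; S = 1505.0 m².
ᾱ = 0.2775, so room constant R = A/(1−ᾱ) = 577.949 m².
Lp = 103.2 + 10·log₁₀(4/577.949) = 103.2 + (-21.60) = 81.6 dB.

81.6 dB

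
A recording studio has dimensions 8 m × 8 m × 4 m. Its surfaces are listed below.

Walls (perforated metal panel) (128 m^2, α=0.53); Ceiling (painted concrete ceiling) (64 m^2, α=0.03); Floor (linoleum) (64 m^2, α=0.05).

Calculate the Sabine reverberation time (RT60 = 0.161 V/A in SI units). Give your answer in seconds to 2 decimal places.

A = Σ Sᵢαᵢ = 128*0.53 + 64*0.03 + 64*0.05 = 72.960 sabins.
Room volume: 256 m³.
T = 0.161 V/A = 0.161·256/72.960 = 0.56 s.

0.56 s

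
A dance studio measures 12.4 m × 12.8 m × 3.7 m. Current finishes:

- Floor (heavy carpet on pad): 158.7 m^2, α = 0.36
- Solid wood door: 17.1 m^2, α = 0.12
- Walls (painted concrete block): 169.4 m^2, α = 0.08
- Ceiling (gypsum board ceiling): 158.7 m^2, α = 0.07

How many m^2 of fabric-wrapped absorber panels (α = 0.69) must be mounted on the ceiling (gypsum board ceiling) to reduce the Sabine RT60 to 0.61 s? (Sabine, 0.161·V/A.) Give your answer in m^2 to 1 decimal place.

114.8

Equivalent absorption area: A₁ = 158.7·0.36 + 17.1·0.12 + 169.4·0.08 + 158.7·0.07 = 83.845 m^2.
V = 587.264 m³. Target absorption A₂ = 0.161 × 587.264 / 0.61 = 154.999 sabins.
Absorption to add: 154.999 − 83.845 = 71.154 sabins.
Each m^2 of panel replacing the ceiling (gypsum board ceiling) adds (0.69 − 0.07) = 0.62 sabins.
Area = ΔA/Δα = 71.154/0.62 = 114.8 m^2.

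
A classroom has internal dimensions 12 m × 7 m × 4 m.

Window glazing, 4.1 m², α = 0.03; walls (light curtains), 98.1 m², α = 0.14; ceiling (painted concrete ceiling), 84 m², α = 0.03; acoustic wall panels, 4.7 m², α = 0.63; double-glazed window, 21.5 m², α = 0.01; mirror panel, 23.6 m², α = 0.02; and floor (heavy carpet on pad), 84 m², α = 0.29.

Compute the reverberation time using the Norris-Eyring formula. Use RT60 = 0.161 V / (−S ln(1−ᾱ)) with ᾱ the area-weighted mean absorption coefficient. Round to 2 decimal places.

S = Σ Sᵢ = 320.0 m².
Absorption A = 4.1×0.03 + 98.1×0.14 + 84×0.03 + 4.7×0.63 + 21.5×0.01 + 23.6×0.02 + 84×0.29 = 44.385 sabins.
Mean coefficient ᾱ = A/S = 0.1387.
−S·ln(1−ᾱ) = −320.0 × ln(1 − 0.1387) = 47.780.
V = 12 × 7 × 4 = 336 m³.
RT60 = 0.161 × 336 / 47.780 = 1.13 s.

1.13 s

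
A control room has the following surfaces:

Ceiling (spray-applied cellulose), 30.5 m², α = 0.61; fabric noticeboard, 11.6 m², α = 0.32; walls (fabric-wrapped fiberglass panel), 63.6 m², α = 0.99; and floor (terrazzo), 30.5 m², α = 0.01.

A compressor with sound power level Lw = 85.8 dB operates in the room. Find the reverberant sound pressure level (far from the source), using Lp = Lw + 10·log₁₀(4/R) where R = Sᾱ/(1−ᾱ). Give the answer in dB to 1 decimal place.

Σ(Sᵢαᵢ) = 30.5·0.61 + 11.6·0.32 + 63.6·0.99 + 30.5·0.01 = 85.586; total area S = 136.2 m².
ᾱ = 85.586/136.2 = 0.6284; R = Sᾱ/(1−ᾱ) = 85.586/(1−0.6284) = 230.318 m².
Lp = Lw + 10 log₁₀(4/R) = 85.8 -17.60 = 68.2 dB.

68.2 dB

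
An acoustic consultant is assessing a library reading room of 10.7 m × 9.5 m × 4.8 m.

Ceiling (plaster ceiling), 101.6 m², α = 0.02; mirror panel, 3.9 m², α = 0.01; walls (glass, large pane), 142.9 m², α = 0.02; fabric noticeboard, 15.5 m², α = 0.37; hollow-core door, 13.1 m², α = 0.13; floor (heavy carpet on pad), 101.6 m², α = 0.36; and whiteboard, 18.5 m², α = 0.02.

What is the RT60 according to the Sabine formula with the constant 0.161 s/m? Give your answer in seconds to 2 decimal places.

Equivalent absorption area: A = 101.6×0.02 + 3.9×0.01 + 142.9×0.02 + 15.5×0.37 + 13.1×0.13 + 101.6×0.36 + 18.5×0.02 = 49.313 m².
Room volume: 487.92 m³.
T = 0.161 V/A = 0.161·487.92/49.313 = 1.59 s.

1.59 seconds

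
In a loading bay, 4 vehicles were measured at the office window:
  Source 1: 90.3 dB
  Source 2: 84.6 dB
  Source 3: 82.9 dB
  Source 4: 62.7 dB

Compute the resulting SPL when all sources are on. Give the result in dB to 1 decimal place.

Σ 10^(Lᵢ/10) = 1.557e+09.
L_total = 10·log₁₀(1.557e+09) = 91.9 dB.

91.9 dB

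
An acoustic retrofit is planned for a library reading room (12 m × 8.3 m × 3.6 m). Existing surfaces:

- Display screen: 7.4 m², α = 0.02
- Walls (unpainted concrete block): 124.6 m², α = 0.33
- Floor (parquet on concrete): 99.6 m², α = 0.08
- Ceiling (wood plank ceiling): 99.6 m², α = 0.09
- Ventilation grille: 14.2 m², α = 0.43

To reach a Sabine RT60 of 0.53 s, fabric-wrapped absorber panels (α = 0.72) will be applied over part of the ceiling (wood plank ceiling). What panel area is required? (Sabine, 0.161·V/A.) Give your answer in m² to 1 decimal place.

70.8

Equivalent absorption area: A₁ = 7.4·0.02 + 124.6·0.33 + 99.6·0.08 + 99.6·0.09 + 14.2·0.43 = 64.304 m².
Required A₂ = 0.161·358.56/0.53 = 108.921 sabins.
Absorption to add: 108.921 − 64.304 = 44.617 sabins.
Each m² of panel replacing the ceiling (wood plank ceiling) adds (0.72 − 0.09) = 0.63 sabins.
Area = ΔA/Δα = 44.617/0.63 = 70.8 m².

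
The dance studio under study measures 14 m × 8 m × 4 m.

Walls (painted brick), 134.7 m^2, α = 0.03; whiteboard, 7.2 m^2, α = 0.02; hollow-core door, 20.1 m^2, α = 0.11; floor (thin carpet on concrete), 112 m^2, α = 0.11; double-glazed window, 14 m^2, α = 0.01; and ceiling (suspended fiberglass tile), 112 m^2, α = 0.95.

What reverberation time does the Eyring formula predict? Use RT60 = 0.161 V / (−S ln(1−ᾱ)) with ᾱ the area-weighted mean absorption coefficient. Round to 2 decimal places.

Total surface area S = 134.7 + 7.2 + 20.1 + 112 + 14 + 112 = 400.0 m^2.
Absorption A = 134.7·0.03 + 7.2·0.02 + 20.1·0.11 + 112·0.11 + 14·0.01 + 112·0.95 = 125.256 sabins.
ᾱ = 125.256 / 400.0 = 0.3131.
−S·ln(1−ᾱ) = −400.0 × ln(1 − 0.3131) = 150.227.
V = 14 × 8 × 4 = 448 m³.
T = 0.161·V/[−S·ln(1−ᾱ)] = 0.161·448/150.227 = 0.48 s.

0.48 sec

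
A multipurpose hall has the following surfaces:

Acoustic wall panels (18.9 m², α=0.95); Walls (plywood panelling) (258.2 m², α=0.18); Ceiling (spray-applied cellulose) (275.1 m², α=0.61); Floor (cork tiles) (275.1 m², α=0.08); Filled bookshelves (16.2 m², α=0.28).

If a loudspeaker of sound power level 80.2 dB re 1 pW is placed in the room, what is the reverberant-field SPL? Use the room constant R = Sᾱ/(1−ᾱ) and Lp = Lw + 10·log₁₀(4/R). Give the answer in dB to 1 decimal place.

60.5 dB

Σ(Sᵢαᵢ) = 18.9·0.95 + 258.2·0.18 + 275.1·0.61 + 275.1·0.08 + 16.2·0.28 = 258.786; total area S = 843.5 m².
ᾱ = 0.3068, so room constant R = A/(1−ᾱ) = 373.321 m².
Lp = Lw + 10 log₁₀(4/R) = 80.2 -19.70 = 60.5 dB.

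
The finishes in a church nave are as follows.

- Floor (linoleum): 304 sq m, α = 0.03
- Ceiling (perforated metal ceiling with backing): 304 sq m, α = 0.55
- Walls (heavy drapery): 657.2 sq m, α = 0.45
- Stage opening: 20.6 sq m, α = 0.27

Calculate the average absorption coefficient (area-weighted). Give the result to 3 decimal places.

Total surface area S = 1285.8 sq m.
Σ(Sᵢαᵢ) = 304*0.03 + 304*0.55 + 657.2*0.45 + 20.6*0.27 = 477.622.
ᾱ = 477.622 / 1285.8 = 0.371.

0.371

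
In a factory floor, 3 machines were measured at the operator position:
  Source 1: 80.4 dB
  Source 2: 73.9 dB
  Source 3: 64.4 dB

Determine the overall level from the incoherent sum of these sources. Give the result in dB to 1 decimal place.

Σ 10^(Lᵢ/10) = 1.369e+08.
Back to dB: 10·log₁₀ Σ = 81.4 dB.

81.4 dB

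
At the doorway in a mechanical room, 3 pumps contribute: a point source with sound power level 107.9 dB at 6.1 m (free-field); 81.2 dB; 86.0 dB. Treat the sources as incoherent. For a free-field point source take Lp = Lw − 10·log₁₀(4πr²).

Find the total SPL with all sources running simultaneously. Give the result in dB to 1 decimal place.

Source at 6.1 m: Lp = 107.9 − 10·log₁₀(4π·6.1²) = 107.9 − 10·log₁₀(467.595) = 81.2 dB.
Converting to relative power and adding: 10^(81.2/10) + 10^(81.2/10) + 10^(86.0/10) = 6.618e+08.
L_total = 10·log₁₀(6.618e+08) = 88.2 dB.

88.2 dB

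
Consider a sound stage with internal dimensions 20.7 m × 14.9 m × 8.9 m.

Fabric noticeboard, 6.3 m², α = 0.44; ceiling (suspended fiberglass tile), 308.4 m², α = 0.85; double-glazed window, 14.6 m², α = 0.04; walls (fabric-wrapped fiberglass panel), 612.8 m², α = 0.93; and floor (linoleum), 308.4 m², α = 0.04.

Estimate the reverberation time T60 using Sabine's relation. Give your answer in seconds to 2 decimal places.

0.52 sec

Summing Sᵢαᵢ: 2.772 + 262.140 + 0.584 + 569.904 + 12.336 → A = 847.736 sabins.
Room volume: 2745.027 m³.
Sabine: RT60 = 0.161 × 2745.027 / 847.736 = 0.52 s.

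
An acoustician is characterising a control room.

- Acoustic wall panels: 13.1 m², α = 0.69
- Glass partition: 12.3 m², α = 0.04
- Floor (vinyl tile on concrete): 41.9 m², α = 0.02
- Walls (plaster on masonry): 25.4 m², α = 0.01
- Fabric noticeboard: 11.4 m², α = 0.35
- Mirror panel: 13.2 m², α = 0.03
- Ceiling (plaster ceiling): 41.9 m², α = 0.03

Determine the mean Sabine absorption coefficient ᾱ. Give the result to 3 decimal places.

0.102

Total surface area S = 159.2 m².
A = 13.1*0.69 + 12.3*0.04 + 41.9*0.02 + 25.4*0.01 + 11.4*0.35 + 13.2*0.03 + 41.9*0.03 = 16.266 sabins.
ᾱ = 16.266 / 159.2 = 0.102.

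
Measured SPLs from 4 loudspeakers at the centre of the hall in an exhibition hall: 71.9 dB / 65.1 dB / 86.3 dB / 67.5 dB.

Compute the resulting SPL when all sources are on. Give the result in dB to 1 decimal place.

86.5 dB

Converting to relative power and adding: 10^(71.9/10) + 10^(65.1/10) + 10^(86.3/10) + 10^(67.5/10) = 4.509e+08.
Back to dB: 10·log₁₀ Σ = 86.5 dB.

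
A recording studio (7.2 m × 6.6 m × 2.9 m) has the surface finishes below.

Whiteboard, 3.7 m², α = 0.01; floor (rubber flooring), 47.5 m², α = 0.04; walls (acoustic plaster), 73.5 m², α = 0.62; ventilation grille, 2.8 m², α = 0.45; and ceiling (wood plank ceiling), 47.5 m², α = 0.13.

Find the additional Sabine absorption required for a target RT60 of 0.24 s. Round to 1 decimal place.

Summing Sᵢαᵢ: 0.037 + 1.900 + 45.570 + 1.260 + 6.175 → A₁ = 54.942 sabins.
V = 137.808 m³. Required absorption A₂ = 0.161 × 137.808 / 0.24 = 92.446 sabins.
ΔA = A₂ − A₁ = 92.446 − 54.942 = 37.5 sabins.

37.5 sabins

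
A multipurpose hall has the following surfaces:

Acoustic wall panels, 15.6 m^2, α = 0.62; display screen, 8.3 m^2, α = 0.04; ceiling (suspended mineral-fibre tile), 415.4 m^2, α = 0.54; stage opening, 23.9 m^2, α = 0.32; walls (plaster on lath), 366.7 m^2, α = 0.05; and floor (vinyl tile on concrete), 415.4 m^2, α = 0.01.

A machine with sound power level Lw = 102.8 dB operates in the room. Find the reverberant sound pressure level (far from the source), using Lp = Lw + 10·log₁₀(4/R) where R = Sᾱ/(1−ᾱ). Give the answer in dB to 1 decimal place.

83.6 dB

A = 264.457 sabins; S = 1245.3 m^2.
ᾱ = 0.2124, so room constant R = A/(1−ᾱ) = 335.776 m^2.
Lp = 102.8 + 10·log₁₀(4/335.776) = 102.8 + (-19.24) = 83.6 dB.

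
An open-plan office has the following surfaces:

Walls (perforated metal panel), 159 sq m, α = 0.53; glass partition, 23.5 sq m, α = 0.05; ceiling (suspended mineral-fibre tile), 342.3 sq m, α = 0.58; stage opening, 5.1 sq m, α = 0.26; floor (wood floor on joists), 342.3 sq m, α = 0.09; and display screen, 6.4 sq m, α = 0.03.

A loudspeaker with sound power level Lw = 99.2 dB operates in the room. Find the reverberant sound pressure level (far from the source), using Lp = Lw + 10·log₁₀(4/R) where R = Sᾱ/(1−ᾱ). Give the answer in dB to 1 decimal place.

78.3 dB

Σ(Sᵢαᵢ) = 159×0.53 + 23.5×0.05 + 342.3×0.58 + 5.1×0.26 + 342.3×0.09 + 6.4×0.03 = 316.304; total area S = 878.6 sq m.
ᾱ = 0.3600, so room constant R = A/(1−ᾱ) = 494.225 sq m.
Lp = Lw + 10 log₁₀(4/R) = 99.2 -20.92 = 78.3 dB.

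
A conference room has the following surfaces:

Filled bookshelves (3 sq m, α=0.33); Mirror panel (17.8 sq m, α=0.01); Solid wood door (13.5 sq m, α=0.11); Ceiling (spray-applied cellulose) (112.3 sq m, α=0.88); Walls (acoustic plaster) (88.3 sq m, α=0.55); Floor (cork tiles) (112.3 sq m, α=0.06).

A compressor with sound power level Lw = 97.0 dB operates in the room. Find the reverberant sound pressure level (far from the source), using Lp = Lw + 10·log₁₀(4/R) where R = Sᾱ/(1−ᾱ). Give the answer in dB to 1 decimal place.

78.5 dB

A = 156.780 sabins; S = 347.2 sq m.
ᾱ = 0.4516, so room constant R = A/(1−ᾱ) = 285.886 sq m.
Lp = 97.0 + 10·log₁₀(4/285.886) = 97.0 + (-18.54) = 78.5 dB.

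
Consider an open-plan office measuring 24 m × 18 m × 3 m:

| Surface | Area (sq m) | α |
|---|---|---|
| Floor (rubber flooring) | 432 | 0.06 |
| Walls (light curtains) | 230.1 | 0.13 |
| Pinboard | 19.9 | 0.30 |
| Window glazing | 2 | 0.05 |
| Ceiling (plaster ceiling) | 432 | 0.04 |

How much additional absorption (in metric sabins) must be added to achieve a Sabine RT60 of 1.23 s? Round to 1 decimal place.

Total absorption A₁ = 432*0.06 + 230.1*0.13 + 19.9*0.30 + 2*0.05 + 432*0.04
  = 25.920 + 29.913 + 5.970 + 0.100 + 17.280 = 79.183 sq m sabins.
For T = 1.23 s, need A₂ = 0.161·V/T = 0.161·1296/1.23 = 169.639 sabins.
ΔA = A₂ − A₁ = 169.639 − 79.183 = 90.5 sabins.

90.5 sabins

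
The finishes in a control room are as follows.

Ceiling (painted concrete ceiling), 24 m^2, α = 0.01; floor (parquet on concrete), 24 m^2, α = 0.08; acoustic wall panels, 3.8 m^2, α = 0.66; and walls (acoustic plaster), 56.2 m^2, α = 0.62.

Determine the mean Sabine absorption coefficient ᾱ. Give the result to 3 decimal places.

S = Σ Sᵢ = 24 + 24 + 3.8 + 56.2 = 108.0 m^2.
A = 24*0.01 + 24*0.08 + 3.8*0.66 + 56.2*0.62 = 39.512 sabins.
ᾱ = A/S = 0.366.

0.366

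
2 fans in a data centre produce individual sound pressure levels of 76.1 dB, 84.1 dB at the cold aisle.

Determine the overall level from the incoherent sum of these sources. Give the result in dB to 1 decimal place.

Σ 10^(Lᵢ/10) = 2.978e+08.
L_total = 10·log₁₀(2.978e+08) = 84.7 dB.

84.7 dB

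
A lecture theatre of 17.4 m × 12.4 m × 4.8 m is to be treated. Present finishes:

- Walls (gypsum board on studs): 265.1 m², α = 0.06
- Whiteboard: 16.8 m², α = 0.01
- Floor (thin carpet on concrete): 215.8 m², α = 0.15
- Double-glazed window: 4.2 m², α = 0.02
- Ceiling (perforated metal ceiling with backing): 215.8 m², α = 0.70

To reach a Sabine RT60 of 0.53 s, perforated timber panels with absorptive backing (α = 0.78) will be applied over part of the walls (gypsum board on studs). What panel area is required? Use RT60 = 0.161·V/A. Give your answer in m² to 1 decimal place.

Equivalent absorption area: A₁ = 265.1·0.06 + 16.8·0.01 + 215.8·0.15 + 4.2·0.02 + 215.8·0.70 = 199.588 m².
V = 1035.648 m³. Target absorption A₂ = 0.161 × 1035.648 / 0.53 = 314.603 sabins.
ΔA needed = 314.603 − 199.588 = 115.015 sabins.
Net gain per m²: Δα = 0.78 − 0.06 = 0.72.
Area = ΔA/Δα = 115.015/0.72 = 159.7 m².

159.7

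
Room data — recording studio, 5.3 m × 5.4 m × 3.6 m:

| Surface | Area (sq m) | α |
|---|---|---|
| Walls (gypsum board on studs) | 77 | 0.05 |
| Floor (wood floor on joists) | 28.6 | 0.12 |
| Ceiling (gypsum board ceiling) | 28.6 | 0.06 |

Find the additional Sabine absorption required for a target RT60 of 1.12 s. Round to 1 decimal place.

5.8 sabins

A₁ = Σ Sᵢαᵢ = 77·0.05 + 28.6·0.12 + 28.6·0.06 = 8.998 sabins.
Target A₂ = 0.161·103.032/1.12 = 14.811 sabins (V = 103.032 m³).
Additional absorption ΔA = 14.811 − 8.998 = 5.8 sabins.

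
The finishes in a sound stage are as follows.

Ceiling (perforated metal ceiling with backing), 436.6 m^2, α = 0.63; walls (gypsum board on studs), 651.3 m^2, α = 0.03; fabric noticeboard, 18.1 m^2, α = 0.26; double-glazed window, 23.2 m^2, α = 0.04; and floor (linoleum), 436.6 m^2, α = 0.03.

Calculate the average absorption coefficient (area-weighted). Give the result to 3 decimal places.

Total surface area S = 1565.8 m^2.
A = 436.6·0.63 + 651.3·0.03 + 18.1·0.26 + 23.2·0.04 + 436.6·0.03 = 313.329 sabins.
ᾱ = A/S = 0.200.

0.200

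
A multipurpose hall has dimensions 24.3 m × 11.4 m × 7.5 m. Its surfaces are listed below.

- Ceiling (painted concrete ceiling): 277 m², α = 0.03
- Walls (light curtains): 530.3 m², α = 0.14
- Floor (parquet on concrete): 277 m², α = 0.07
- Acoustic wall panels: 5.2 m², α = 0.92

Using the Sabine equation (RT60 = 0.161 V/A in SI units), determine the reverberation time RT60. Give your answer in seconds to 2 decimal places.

Total absorption A = 277×0.03 + 530.3×0.14 + 277×0.07 + 5.2×0.92
  = 8.310 + 74.242 + 19.390 + 4.784 = 106.726 m² sabins.
Volume V = 24.3 × 11.4 × 7.5 = 2077.65 m³.
T = 0.161 V/A = 0.161·2077.65/106.726 = 3.13 s.

3.13 s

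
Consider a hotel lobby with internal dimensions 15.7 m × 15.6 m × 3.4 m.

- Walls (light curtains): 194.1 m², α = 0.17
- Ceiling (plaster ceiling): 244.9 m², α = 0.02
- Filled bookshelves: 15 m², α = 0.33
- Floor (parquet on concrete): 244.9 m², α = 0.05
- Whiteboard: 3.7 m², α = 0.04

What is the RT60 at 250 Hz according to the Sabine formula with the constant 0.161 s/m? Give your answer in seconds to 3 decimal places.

Total absorption A = 194.1*0.17 + 244.9*0.02 + 15*0.33 + 244.9*0.05 + 3.7*0.04
  = 32.997 + 4.898 + 4.950 + 12.245 + 0.148 = 55.238 m² sabins.
Volume V = 15.7 × 15.6 × 3.4 = 832.728 m³.
RT60 = 0.161 · V / A = 0.161 × 832.728 / 55.238 = 2.427 s.

2.427 seconds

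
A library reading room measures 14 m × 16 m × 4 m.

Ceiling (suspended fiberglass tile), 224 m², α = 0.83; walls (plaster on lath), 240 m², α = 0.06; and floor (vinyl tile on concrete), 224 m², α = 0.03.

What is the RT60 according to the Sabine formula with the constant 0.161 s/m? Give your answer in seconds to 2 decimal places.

0.70 s

Summing Sᵢαᵢ: 185.920 + 14.400 + 6.720 → A = 207.040 sabins.
Room volume: 896 m³.
Sabine: RT60 = 0.161 × 896 / 207.040 = 0.70 s.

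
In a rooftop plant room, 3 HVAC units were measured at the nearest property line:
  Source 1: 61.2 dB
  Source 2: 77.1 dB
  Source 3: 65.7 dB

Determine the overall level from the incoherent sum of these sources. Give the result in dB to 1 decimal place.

77.5 dB

Σ 10^(Lᵢ/10) = 5.632e+07.
L_total = 10·log₁₀(5.632e+07) = 77.5 dB.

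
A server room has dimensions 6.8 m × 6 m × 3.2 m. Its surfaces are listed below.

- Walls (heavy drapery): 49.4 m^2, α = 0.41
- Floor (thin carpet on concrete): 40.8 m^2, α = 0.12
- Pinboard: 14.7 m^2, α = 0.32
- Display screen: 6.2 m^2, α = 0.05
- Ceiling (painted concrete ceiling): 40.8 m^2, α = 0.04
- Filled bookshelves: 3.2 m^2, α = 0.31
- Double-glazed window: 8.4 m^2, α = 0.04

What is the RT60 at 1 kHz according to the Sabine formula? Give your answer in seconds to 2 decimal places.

A = Σ Sᵢαᵢ = 49.4*0.41 + 40.8*0.12 + 14.7*0.32 + 6.2*0.05 + 40.8*0.04 + 3.2*0.31 + 8.4*0.04 = 33.124 sabins.
Volume V = 6.8 × 6 × 3.2 = 130.56 m³.
T = 0.161 V/A = 0.161·130.56/33.124 = 0.63 s.

0.63 sec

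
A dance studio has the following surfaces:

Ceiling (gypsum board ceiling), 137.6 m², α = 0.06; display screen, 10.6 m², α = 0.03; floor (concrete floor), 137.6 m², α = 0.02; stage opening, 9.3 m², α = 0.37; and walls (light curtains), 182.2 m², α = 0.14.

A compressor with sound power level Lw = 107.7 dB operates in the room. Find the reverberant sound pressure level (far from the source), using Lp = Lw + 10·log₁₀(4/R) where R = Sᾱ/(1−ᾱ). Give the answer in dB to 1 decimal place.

Σ(Sᵢαᵢ) = 137.6·0.06 + 10.6·0.03 + 137.6·0.02 + 9.3·0.37 + 182.2·0.14 = 40.275; total area S = 477.3 m².
ᾱ = 40.275/477.3 = 0.0844; R = Sᾱ/(1−ᾱ) = 40.275/(1−0.0844) = 43.988 m².
Lp = 107.7 + 10·log₁₀(4/43.988) = 107.7 + (-10.41) = 97.3 dB.

97.3 dB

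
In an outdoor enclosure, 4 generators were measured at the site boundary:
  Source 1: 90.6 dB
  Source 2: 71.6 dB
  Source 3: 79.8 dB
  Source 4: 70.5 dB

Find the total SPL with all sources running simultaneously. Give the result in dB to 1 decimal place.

91.0 dB

Sum in the linear (power) domain: Σ 10^(Lᵢ/10) = 10^(90.6/10) + 10^(71.6/10) + 10^(79.8/10) + 10^(70.5/10) = 1.269e+09.
Back to dB: 10·log₁₀ Σ = 91.0 dB.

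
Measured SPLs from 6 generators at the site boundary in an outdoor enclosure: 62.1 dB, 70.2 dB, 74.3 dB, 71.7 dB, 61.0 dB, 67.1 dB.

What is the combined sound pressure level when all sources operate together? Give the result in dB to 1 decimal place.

Sum in the linear (power) domain: Σ 10^(Lᵢ/10) = 10^(62.1/10) + 10^(70.2/10) + 10^(74.3/10) + 10^(71.7/10) + 10^(61.0/10) + 10^(67.1/10) = 6.019e+07.
Combined level = 10 log₁₀(6.019e+07) = 77.8 dB.

77.8 dB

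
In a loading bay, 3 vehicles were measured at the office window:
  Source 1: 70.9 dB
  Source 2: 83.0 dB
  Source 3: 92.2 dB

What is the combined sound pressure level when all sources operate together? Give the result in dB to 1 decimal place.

92.7 dB

Converting to relative power and adding: 10^(70.9/10) + 10^(83.0/10) + 10^(92.2/10) = 1.871e+09.
Back to dB: 10·log₁₀ Σ = 92.7 dB.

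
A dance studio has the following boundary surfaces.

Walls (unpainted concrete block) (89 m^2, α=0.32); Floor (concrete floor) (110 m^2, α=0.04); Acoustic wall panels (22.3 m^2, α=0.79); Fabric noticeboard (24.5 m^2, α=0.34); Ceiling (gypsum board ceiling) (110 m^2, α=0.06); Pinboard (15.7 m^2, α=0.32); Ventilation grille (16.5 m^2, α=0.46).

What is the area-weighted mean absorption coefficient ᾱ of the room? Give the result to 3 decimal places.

0.201

Total surface area S = 388.0 m^2.
Σ(Sᵢαᵢ) = 89×0.32 + 110×0.04 + 22.3×0.79 + 24.5×0.34 + 110×0.06 + 15.7×0.32 + 16.5×0.46 = 78.041.
ᾱ = A/S = 0.201.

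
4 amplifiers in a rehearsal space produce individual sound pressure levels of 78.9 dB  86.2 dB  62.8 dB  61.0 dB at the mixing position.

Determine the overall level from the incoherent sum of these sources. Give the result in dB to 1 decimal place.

87.0 dB

Converting to relative power and adding: 10^(78.9/10) + 10^(86.2/10) + 10^(62.8/10) + 10^(61.0/10) = 4.977e+08.
L_total = 10·log₁₀(4.977e+08) = 87.0 dB.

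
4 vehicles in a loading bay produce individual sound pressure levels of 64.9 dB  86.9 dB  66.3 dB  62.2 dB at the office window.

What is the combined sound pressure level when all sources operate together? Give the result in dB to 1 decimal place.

87.0 dB

Σ 10^(Lᵢ/10) = 4.988e+08.
Back to dB: 10·log₁₀ Σ = 87.0 dB.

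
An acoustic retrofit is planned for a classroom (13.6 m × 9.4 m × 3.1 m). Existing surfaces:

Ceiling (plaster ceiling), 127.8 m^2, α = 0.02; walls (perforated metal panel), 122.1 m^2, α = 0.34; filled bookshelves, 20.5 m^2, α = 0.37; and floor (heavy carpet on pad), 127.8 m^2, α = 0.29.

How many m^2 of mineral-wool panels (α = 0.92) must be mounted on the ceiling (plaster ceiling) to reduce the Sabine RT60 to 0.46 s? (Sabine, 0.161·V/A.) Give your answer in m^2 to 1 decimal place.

55.5

Equivalent absorption area: A₁ = 127.8*0.02 + 122.1*0.34 + 20.5*0.37 + 127.8*0.29 = 88.717 m^2.
Required A₂ = 0.161·396.304/0.46 = 138.706 sabins.
ΔA needed = 138.706 − 88.717 = 49.989 sabins.
Net gain per m^2: Δα = 0.92 − 0.02 = 0.90.
Panel area = 49.989 / 0.90 = 55.5 m^2.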